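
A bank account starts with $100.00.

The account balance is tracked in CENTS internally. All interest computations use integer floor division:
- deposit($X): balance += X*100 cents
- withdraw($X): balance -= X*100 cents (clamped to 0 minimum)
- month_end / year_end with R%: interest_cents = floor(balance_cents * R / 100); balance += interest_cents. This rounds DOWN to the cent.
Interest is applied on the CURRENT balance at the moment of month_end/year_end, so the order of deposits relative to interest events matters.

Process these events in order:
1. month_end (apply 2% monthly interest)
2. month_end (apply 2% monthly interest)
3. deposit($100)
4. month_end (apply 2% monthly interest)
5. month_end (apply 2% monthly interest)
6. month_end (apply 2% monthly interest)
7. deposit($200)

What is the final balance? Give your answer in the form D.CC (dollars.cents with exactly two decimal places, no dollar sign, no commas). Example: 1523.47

After 1 (month_end (apply 2% monthly interest)): balance=$102.00 total_interest=$2.00
After 2 (month_end (apply 2% monthly interest)): balance=$104.04 total_interest=$4.04
After 3 (deposit($100)): balance=$204.04 total_interest=$4.04
After 4 (month_end (apply 2% monthly interest)): balance=$208.12 total_interest=$8.12
After 5 (month_end (apply 2% monthly interest)): balance=$212.28 total_interest=$12.28
After 6 (month_end (apply 2% monthly interest)): balance=$216.52 total_interest=$16.52
After 7 (deposit($200)): balance=$416.52 total_interest=$16.52

Answer: 416.52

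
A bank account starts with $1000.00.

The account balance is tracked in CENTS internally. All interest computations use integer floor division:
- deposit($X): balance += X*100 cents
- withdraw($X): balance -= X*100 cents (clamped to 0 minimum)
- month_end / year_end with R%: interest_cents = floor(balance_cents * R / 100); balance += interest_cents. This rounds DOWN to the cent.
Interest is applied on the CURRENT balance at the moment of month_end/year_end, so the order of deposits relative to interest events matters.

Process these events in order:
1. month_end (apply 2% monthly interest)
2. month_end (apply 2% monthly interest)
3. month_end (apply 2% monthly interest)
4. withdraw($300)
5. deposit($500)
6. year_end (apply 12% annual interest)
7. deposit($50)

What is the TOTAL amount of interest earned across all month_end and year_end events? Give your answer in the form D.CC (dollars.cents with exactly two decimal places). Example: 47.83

Answer: 212.54

Derivation:
After 1 (month_end (apply 2% monthly interest)): balance=$1020.00 total_interest=$20.00
After 2 (month_end (apply 2% monthly interest)): balance=$1040.40 total_interest=$40.40
After 3 (month_end (apply 2% monthly interest)): balance=$1061.20 total_interest=$61.20
After 4 (withdraw($300)): balance=$761.20 total_interest=$61.20
After 5 (deposit($500)): balance=$1261.20 total_interest=$61.20
After 6 (year_end (apply 12% annual interest)): balance=$1412.54 total_interest=$212.54
After 7 (deposit($50)): balance=$1462.54 total_interest=$212.54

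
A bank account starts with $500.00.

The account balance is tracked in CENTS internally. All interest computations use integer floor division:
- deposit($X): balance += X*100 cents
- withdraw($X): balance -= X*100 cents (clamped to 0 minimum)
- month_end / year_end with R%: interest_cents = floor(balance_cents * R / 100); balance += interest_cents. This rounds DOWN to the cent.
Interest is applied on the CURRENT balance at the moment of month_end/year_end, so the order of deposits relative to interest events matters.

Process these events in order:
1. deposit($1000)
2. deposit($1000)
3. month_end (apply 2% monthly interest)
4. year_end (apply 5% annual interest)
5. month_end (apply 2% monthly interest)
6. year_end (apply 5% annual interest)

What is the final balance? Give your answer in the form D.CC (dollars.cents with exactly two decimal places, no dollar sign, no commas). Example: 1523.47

After 1 (deposit($1000)): balance=$1500.00 total_interest=$0.00
After 2 (deposit($1000)): balance=$2500.00 total_interest=$0.00
After 3 (month_end (apply 2% monthly interest)): balance=$2550.00 total_interest=$50.00
After 4 (year_end (apply 5% annual interest)): balance=$2677.50 total_interest=$177.50
After 5 (month_end (apply 2% monthly interest)): balance=$2731.05 total_interest=$231.05
After 6 (year_end (apply 5% annual interest)): balance=$2867.60 total_interest=$367.60

Answer: 2867.60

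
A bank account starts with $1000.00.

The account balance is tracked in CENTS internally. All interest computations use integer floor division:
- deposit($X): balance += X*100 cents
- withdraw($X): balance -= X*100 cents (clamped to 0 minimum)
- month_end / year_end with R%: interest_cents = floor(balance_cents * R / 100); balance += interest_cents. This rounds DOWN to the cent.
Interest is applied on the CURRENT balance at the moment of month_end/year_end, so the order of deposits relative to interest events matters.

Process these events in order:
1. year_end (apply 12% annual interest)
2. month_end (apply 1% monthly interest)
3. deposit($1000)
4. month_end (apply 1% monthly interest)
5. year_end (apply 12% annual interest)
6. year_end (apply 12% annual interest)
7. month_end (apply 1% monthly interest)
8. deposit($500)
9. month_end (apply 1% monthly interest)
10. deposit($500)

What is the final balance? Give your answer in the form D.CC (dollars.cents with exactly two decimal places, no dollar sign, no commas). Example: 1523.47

After 1 (year_end (apply 12% annual interest)): balance=$1120.00 total_interest=$120.00
After 2 (month_end (apply 1% monthly interest)): balance=$1131.20 total_interest=$131.20
After 3 (deposit($1000)): balance=$2131.20 total_interest=$131.20
After 4 (month_end (apply 1% monthly interest)): balance=$2152.51 total_interest=$152.51
After 5 (year_end (apply 12% annual interest)): balance=$2410.81 total_interest=$410.81
After 6 (year_end (apply 12% annual interest)): balance=$2700.10 total_interest=$700.10
After 7 (month_end (apply 1% monthly interest)): balance=$2727.10 total_interest=$727.10
After 8 (deposit($500)): balance=$3227.10 total_interest=$727.10
After 9 (month_end (apply 1% monthly interest)): balance=$3259.37 total_interest=$759.37
After 10 (deposit($500)): balance=$3759.37 total_interest=$759.37

Answer: 3759.37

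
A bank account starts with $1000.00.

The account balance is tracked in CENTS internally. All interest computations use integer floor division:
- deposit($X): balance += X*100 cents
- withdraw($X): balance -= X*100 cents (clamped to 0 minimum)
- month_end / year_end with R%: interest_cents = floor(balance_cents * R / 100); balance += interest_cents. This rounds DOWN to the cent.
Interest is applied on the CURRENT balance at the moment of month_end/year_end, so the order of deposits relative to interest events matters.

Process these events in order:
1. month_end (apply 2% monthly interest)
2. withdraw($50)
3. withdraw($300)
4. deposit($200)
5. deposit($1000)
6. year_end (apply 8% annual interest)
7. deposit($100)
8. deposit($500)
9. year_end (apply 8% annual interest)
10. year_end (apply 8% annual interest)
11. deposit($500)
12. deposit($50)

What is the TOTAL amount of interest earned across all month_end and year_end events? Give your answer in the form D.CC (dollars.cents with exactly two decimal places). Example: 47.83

After 1 (month_end (apply 2% monthly interest)): balance=$1020.00 total_interest=$20.00
After 2 (withdraw($50)): balance=$970.00 total_interest=$20.00
After 3 (withdraw($300)): balance=$670.00 total_interest=$20.00
After 4 (deposit($200)): balance=$870.00 total_interest=$20.00
After 5 (deposit($1000)): balance=$1870.00 total_interest=$20.00
After 6 (year_end (apply 8% annual interest)): balance=$2019.60 total_interest=$169.60
After 7 (deposit($100)): balance=$2119.60 total_interest=$169.60
After 8 (deposit($500)): balance=$2619.60 total_interest=$169.60
After 9 (year_end (apply 8% annual interest)): balance=$2829.16 total_interest=$379.16
After 10 (year_end (apply 8% annual interest)): balance=$3055.49 total_interest=$605.49
After 11 (deposit($500)): balance=$3555.49 total_interest=$605.49
After 12 (deposit($50)): balance=$3605.49 total_interest=$605.49

Answer: 605.49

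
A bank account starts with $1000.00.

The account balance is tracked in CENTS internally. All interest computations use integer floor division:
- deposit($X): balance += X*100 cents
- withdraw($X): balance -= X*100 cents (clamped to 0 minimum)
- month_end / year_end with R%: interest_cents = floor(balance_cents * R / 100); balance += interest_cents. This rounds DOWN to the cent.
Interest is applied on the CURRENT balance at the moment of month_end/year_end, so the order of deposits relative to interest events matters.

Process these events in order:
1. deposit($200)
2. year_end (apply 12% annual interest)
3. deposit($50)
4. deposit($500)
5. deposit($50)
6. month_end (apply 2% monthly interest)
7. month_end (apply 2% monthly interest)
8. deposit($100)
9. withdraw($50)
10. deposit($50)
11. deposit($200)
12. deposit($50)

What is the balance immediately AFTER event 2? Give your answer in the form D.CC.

After 1 (deposit($200)): balance=$1200.00 total_interest=$0.00
After 2 (year_end (apply 12% annual interest)): balance=$1344.00 total_interest=$144.00

Answer: 1344.00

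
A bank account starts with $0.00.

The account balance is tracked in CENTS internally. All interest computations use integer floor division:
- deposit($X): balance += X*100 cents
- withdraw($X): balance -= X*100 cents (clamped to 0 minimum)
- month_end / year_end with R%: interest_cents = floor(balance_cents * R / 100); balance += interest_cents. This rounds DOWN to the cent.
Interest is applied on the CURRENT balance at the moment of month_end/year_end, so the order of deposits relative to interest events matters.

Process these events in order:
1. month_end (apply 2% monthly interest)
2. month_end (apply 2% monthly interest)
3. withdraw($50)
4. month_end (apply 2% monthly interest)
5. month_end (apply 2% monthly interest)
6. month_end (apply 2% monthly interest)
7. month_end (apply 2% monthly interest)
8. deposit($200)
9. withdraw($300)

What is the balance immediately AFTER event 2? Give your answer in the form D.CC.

After 1 (month_end (apply 2% monthly interest)): balance=$0.00 total_interest=$0.00
After 2 (month_end (apply 2% monthly interest)): balance=$0.00 total_interest=$0.00

Answer: 0.00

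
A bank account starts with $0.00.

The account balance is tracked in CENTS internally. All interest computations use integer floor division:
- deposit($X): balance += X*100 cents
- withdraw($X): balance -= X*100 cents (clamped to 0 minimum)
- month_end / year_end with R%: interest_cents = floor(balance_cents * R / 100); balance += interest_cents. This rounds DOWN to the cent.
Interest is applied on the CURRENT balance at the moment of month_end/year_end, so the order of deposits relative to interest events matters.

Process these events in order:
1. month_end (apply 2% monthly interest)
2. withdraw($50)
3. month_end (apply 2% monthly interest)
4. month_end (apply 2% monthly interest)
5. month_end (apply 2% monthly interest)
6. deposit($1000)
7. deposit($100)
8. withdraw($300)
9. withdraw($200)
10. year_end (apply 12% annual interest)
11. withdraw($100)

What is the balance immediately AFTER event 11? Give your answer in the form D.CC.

After 1 (month_end (apply 2% monthly interest)): balance=$0.00 total_interest=$0.00
After 2 (withdraw($50)): balance=$0.00 total_interest=$0.00
After 3 (month_end (apply 2% monthly interest)): balance=$0.00 total_interest=$0.00
After 4 (month_end (apply 2% monthly interest)): balance=$0.00 total_interest=$0.00
After 5 (month_end (apply 2% monthly interest)): balance=$0.00 total_interest=$0.00
After 6 (deposit($1000)): balance=$1000.00 total_interest=$0.00
After 7 (deposit($100)): balance=$1100.00 total_interest=$0.00
After 8 (withdraw($300)): balance=$800.00 total_interest=$0.00
After 9 (withdraw($200)): balance=$600.00 total_interest=$0.00
After 10 (year_end (apply 12% annual interest)): balance=$672.00 total_interest=$72.00
After 11 (withdraw($100)): balance=$572.00 total_interest=$72.00

Answer: 572.00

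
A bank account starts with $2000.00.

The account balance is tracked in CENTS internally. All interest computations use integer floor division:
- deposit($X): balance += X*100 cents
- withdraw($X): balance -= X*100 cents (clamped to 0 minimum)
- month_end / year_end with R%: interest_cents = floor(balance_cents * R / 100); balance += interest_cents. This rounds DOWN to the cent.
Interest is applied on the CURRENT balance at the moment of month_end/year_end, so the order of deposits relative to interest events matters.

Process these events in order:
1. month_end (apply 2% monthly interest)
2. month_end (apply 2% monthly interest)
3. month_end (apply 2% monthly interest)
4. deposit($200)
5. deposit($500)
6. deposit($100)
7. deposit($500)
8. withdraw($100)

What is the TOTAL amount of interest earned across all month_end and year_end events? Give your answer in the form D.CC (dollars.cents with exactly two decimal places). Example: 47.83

After 1 (month_end (apply 2% monthly interest)): balance=$2040.00 total_interest=$40.00
After 2 (month_end (apply 2% monthly interest)): balance=$2080.80 total_interest=$80.80
After 3 (month_end (apply 2% monthly interest)): balance=$2122.41 total_interest=$122.41
After 4 (deposit($200)): balance=$2322.41 total_interest=$122.41
After 5 (deposit($500)): balance=$2822.41 total_interest=$122.41
After 6 (deposit($100)): balance=$2922.41 total_interest=$122.41
After 7 (deposit($500)): balance=$3422.41 total_interest=$122.41
After 8 (withdraw($100)): balance=$3322.41 total_interest=$122.41

Answer: 122.41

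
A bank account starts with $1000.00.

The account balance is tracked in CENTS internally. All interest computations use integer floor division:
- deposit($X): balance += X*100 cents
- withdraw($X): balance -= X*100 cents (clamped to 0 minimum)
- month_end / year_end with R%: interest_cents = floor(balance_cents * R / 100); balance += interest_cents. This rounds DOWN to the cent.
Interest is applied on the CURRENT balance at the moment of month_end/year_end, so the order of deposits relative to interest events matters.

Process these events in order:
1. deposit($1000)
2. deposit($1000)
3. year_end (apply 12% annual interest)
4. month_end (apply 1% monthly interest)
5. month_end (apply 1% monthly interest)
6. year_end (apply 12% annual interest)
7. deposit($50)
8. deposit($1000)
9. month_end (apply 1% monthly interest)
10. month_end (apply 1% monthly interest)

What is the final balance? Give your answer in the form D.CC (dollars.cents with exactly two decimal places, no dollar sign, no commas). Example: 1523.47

Answer: 4987.08

Derivation:
After 1 (deposit($1000)): balance=$2000.00 total_interest=$0.00
After 2 (deposit($1000)): balance=$3000.00 total_interest=$0.00
After 3 (year_end (apply 12% annual interest)): balance=$3360.00 total_interest=$360.00
After 4 (month_end (apply 1% monthly interest)): balance=$3393.60 total_interest=$393.60
After 5 (month_end (apply 1% monthly interest)): balance=$3427.53 total_interest=$427.53
After 6 (year_end (apply 12% annual interest)): balance=$3838.83 total_interest=$838.83
After 7 (deposit($50)): balance=$3888.83 total_interest=$838.83
After 8 (deposit($1000)): balance=$4888.83 total_interest=$838.83
After 9 (month_end (apply 1% monthly interest)): balance=$4937.71 total_interest=$887.71
After 10 (month_end (apply 1% monthly interest)): balance=$4987.08 total_interest=$937.08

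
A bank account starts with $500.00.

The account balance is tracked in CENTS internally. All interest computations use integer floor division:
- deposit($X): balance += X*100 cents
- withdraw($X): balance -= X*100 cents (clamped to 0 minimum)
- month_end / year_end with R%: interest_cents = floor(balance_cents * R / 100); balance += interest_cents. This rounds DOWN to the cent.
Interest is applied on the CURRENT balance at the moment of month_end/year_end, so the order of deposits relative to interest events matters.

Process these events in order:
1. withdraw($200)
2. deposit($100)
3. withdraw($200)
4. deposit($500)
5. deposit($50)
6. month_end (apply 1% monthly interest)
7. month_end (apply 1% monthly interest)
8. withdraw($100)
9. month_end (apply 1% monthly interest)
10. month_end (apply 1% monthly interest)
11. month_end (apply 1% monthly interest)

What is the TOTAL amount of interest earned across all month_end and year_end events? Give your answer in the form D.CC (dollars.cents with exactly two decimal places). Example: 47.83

After 1 (withdraw($200)): balance=$300.00 total_interest=$0.00
After 2 (deposit($100)): balance=$400.00 total_interest=$0.00
After 3 (withdraw($200)): balance=$200.00 total_interest=$0.00
After 4 (deposit($500)): balance=$700.00 total_interest=$0.00
After 5 (deposit($50)): balance=$750.00 total_interest=$0.00
After 6 (month_end (apply 1% monthly interest)): balance=$757.50 total_interest=$7.50
After 7 (month_end (apply 1% monthly interest)): balance=$765.07 total_interest=$15.07
After 8 (withdraw($100)): balance=$665.07 total_interest=$15.07
After 9 (month_end (apply 1% monthly interest)): balance=$671.72 total_interest=$21.72
After 10 (month_end (apply 1% monthly interest)): balance=$678.43 total_interest=$28.43
After 11 (month_end (apply 1% monthly interest)): balance=$685.21 total_interest=$35.21

Answer: 35.21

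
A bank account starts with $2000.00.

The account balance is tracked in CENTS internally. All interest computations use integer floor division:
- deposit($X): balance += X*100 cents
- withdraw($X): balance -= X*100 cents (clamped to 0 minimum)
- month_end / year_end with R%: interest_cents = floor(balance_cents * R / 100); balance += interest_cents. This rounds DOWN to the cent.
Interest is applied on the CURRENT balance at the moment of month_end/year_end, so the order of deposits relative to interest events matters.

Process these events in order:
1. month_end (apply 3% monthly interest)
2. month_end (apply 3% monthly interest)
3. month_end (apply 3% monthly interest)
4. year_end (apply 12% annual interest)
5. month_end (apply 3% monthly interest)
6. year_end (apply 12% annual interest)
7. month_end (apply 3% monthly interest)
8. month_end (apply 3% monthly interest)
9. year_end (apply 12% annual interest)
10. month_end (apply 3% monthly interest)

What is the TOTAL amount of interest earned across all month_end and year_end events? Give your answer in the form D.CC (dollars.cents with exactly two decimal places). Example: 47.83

After 1 (month_end (apply 3% monthly interest)): balance=$2060.00 total_interest=$60.00
After 2 (month_end (apply 3% monthly interest)): balance=$2121.80 total_interest=$121.80
After 3 (month_end (apply 3% monthly interest)): balance=$2185.45 total_interest=$185.45
After 4 (year_end (apply 12% annual interest)): balance=$2447.70 total_interest=$447.70
After 5 (month_end (apply 3% monthly interest)): balance=$2521.13 total_interest=$521.13
After 6 (year_end (apply 12% annual interest)): balance=$2823.66 total_interest=$823.66
After 7 (month_end (apply 3% monthly interest)): balance=$2908.36 total_interest=$908.36
After 8 (month_end (apply 3% monthly interest)): balance=$2995.61 total_interest=$995.61
After 9 (year_end (apply 12% annual interest)): balance=$3355.08 total_interest=$1355.08
After 10 (month_end (apply 3% monthly interest)): balance=$3455.73 total_interest=$1455.73

Answer: 1455.73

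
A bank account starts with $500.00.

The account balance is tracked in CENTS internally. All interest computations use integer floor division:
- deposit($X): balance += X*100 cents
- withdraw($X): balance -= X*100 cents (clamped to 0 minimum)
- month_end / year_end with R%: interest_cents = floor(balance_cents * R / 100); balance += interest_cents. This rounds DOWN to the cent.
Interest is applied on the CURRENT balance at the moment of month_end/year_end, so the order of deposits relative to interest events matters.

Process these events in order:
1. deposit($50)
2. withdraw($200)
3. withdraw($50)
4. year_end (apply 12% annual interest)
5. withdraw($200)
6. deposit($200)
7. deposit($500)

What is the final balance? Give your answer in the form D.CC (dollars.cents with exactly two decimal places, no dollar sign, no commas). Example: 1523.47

After 1 (deposit($50)): balance=$550.00 total_interest=$0.00
After 2 (withdraw($200)): balance=$350.00 total_interest=$0.00
After 3 (withdraw($50)): balance=$300.00 total_interest=$0.00
After 4 (year_end (apply 12% annual interest)): balance=$336.00 total_interest=$36.00
After 5 (withdraw($200)): balance=$136.00 total_interest=$36.00
After 6 (deposit($200)): balance=$336.00 total_interest=$36.00
After 7 (deposit($500)): balance=$836.00 total_interest=$36.00

Answer: 836.00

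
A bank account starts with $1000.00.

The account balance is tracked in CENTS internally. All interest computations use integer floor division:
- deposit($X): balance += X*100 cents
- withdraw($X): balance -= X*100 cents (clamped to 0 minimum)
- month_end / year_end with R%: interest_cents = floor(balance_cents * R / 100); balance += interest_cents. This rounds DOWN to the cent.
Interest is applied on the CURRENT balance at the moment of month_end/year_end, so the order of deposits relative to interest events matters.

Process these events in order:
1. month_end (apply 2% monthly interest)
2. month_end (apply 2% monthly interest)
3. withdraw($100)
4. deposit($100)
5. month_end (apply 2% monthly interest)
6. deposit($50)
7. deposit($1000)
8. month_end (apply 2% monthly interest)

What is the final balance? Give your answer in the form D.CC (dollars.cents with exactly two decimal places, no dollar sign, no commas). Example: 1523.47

After 1 (month_end (apply 2% monthly interest)): balance=$1020.00 total_interest=$20.00
After 2 (month_end (apply 2% monthly interest)): balance=$1040.40 total_interest=$40.40
After 3 (withdraw($100)): balance=$940.40 total_interest=$40.40
After 4 (deposit($100)): balance=$1040.40 total_interest=$40.40
After 5 (month_end (apply 2% monthly interest)): balance=$1061.20 total_interest=$61.20
After 6 (deposit($50)): balance=$1111.20 total_interest=$61.20
After 7 (deposit($1000)): balance=$2111.20 total_interest=$61.20
After 8 (month_end (apply 2% monthly interest)): balance=$2153.42 total_interest=$103.42

Answer: 2153.42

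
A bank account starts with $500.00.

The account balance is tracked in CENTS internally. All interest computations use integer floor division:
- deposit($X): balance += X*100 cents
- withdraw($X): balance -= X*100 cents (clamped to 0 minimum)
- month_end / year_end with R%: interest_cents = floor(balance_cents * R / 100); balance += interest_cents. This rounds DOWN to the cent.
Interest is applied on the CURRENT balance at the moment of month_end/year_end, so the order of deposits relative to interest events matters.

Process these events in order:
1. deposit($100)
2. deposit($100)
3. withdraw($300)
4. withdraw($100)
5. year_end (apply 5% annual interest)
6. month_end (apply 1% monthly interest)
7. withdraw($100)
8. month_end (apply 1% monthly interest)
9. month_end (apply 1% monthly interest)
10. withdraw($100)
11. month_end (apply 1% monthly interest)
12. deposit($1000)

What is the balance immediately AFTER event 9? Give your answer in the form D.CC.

Answer: 222.53

Derivation:
After 1 (deposit($100)): balance=$600.00 total_interest=$0.00
After 2 (deposit($100)): balance=$700.00 total_interest=$0.00
After 3 (withdraw($300)): balance=$400.00 total_interest=$0.00
After 4 (withdraw($100)): balance=$300.00 total_interest=$0.00
After 5 (year_end (apply 5% annual interest)): balance=$315.00 total_interest=$15.00
After 6 (month_end (apply 1% monthly interest)): balance=$318.15 total_interest=$18.15
After 7 (withdraw($100)): balance=$218.15 total_interest=$18.15
After 8 (month_end (apply 1% monthly interest)): balance=$220.33 total_interest=$20.33
After 9 (month_end (apply 1% monthly interest)): balance=$222.53 total_interest=$22.53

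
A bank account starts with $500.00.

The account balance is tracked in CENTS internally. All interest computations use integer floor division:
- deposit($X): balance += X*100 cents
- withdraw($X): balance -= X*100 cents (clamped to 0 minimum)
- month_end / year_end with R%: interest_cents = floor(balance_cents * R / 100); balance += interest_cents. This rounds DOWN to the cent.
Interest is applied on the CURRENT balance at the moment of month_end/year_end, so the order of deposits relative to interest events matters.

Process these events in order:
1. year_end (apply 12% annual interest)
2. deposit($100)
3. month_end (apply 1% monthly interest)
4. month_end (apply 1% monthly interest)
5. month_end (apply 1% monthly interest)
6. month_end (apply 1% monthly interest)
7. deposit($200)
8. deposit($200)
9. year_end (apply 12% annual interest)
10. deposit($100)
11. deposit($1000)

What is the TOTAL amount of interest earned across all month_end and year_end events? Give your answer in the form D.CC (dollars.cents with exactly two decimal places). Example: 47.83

After 1 (year_end (apply 12% annual interest)): balance=$560.00 total_interest=$60.00
After 2 (deposit($100)): balance=$660.00 total_interest=$60.00
After 3 (month_end (apply 1% monthly interest)): balance=$666.60 total_interest=$66.60
After 4 (month_end (apply 1% monthly interest)): balance=$673.26 total_interest=$73.26
After 5 (month_end (apply 1% monthly interest)): balance=$679.99 total_interest=$79.99
After 6 (month_end (apply 1% monthly interest)): balance=$686.78 total_interest=$86.78
After 7 (deposit($200)): balance=$886.78 total_interest=$86.78
After 8 (deposit($200)): balance=$1086.78 total_interest=$86.78
After 9 (year_end (apply 12% annual interest)): balance=$1217.19 total_interest=$217.19
After 10 (deposit($100)): balance=$1317.19 total_interest=$217.19
After 11 (deposit($1000)): balance=$2317.19 total_interest=$217.19

Answer: 217.19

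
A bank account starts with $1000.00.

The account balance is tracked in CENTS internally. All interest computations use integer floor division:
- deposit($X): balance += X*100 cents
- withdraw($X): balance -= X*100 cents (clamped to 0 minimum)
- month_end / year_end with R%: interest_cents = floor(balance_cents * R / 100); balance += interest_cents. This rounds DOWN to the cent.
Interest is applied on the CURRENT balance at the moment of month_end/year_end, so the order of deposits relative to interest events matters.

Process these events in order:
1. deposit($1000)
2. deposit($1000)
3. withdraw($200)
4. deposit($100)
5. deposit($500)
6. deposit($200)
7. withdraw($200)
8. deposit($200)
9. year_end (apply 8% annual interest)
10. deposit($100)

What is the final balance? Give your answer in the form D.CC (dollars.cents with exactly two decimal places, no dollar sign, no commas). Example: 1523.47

After 1 (deposit($1000)): balance=$2000.00 total_interest=$0.00
After 2 (deposit($1000)): balance=$3000.00 total_interest=$0.00
After 3 (withdraw($200)): balance=$2800.00 total_interest=$0.00
After 4 (deposit($100)): balance=$2900.00 total_interest=$0.00
After 5 (deposit($500)): balance=$3400.00 total_interest=$0.00
After 6 (deposit($200)): balance=$3600.00 total_interest=$0.00
After 7 (withdraw($200)): balance=$3400.00 total_interest=$0.00
After 8 (deposit($200)): balance=$3600.00 total_interest=$0.00
After 9 (year_end (apply 8% annual interest)): balance=$3888.00 total_interest=$288.00
After 10 (deposit($100)): balance=$3988.00 total_interest=$288.00

Answer: 3988.00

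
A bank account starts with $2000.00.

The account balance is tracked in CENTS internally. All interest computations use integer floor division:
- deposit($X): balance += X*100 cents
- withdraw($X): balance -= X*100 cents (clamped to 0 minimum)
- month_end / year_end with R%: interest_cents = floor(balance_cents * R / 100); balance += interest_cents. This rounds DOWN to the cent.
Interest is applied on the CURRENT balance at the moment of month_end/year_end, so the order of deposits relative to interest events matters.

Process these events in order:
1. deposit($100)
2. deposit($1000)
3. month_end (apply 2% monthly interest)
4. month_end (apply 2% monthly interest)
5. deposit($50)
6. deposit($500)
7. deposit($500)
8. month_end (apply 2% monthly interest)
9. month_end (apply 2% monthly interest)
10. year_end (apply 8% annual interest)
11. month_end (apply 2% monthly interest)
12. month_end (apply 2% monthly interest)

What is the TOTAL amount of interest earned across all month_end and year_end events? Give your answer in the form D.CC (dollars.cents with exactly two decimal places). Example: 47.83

After 1 (deposit($100)): balance=$2100.00 total_interest=$0.00
After 2 (deposit($1000)): balance=$3100.00 total_interest=$0.00
After 3 (month_end (apply 2% monthly interest)): balance=$3162.00 total_interest=$62.00
After 4 (month_end (apply 2% monthly interest)): balance=$3225.24 total_interest=$125.24
After 5 (deposit($50)): balance=$3275.24 total_interest=$125.24
After 6 (deposit($500)): balance=$3775.24 total_interest=$125.24
After 7 (deposit($500)): balance=$4275.24 total_interest=$125.24
After 8 (month_end (apply 2% monthly interest)): balance=$4360.74 total_interest=$210.74
After 9 (month_end (apply 2% monthly interest)): balance=$4447.95 total_interest=$297.95
After 10 (year_end (apply 8% annual interest)): balance=$4803.78 total_interest=$653.78
After 11 (month_end (apply 2% monthly interest)): balance=$4899.85 total_interest=$749.85
After 12 (month_end (apply 2% monthly interest)): balance=$4997.84 total_interest=$847.84

Answer: 847.84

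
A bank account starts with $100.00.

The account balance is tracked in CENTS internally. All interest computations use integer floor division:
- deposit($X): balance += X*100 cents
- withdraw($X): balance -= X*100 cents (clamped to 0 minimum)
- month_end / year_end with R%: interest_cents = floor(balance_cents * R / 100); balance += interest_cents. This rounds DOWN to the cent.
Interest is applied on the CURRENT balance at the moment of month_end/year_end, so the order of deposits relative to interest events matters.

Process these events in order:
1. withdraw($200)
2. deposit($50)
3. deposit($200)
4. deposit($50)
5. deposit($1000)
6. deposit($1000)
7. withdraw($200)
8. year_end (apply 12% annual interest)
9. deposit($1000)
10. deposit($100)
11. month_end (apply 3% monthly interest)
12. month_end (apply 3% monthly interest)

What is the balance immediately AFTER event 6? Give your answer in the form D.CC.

Answer: 2300.00

Derivation:
After 1 (withdraw($200)): balance=$0.00 total_interest=$0.00
After 2 (deposit($50)): balance=$50.00 total_interest=$0.00
After 3 (deposit($200)): balance=$250.00 total_interest=$0.00
After 4 (deposit($50)): balance=$300.00 total_interest=$0.00
After 5 (deposit($1000)): balance=$1300.00 total_interest=$0.00
After 6 (deposit($1000)): balance=$2300.00 total_interest=$0.00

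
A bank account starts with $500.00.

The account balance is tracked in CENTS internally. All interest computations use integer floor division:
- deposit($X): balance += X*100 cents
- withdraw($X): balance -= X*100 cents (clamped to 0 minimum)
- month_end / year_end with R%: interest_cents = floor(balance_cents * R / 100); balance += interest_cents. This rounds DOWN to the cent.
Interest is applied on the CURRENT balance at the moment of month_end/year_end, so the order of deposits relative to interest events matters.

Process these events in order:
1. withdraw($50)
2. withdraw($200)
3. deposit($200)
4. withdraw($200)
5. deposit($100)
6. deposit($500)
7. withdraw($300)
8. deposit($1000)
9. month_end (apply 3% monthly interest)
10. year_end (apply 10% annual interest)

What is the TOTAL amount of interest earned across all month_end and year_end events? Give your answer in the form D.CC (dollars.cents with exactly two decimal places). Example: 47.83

Answer: 206.15

Derivation:
After 1 (withdraw($50)): balance=$450.00 total_interest=$0.00
After 2 (withdraw($200)): balance=$250.00 total_interest=$0.00
After 3 (deposit($200)): balance=$450.00 total_interest=$0.00
After 4 (withdraw($200)): balance=$250.00 total_interest=$0.00
After 5 (deposit($100)): balance=$350.00 total_interest=$0.00
After 6 (deposit($500)): balance=$850.00 total_interest=$0.00
After 7 (withdraw($300)): balance=$550.00 total_interest=$0.00
After 8 (deposit($1000)): balance=$1550.00 total_interest=$0.00
After 9 (month_end (apply 3% monthly interest)): balance=$1596.50 total_interest=$46.50
After 10 (year_end (apply 10% annual interest)): balance=$1756.15 total_interest=$206.15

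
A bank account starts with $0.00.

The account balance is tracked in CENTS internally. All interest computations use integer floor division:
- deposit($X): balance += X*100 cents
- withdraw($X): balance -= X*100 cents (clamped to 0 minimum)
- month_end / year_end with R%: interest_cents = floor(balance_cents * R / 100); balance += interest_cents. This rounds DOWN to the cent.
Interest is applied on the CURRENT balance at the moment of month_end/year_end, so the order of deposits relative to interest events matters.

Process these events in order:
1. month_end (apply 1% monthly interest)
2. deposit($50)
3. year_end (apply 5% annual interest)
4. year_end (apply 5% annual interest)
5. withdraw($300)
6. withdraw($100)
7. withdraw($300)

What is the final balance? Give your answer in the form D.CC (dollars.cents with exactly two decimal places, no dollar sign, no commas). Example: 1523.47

After 1 (month_end (apply 1% monthly interest)): balance=$0.00 total_interest=$0.00
After 2 (deposit($50)): balance=$50.00 total_interest=$0.00
After 3 (year_end (apply 5% annual interest)): balance=$52.50 total_interest=$2.50
After 4 (year_end (apply 5% annual interest)): balance=$55.12 total_interest=$5.12
After 5 (withdraw($300)): balance=$0.00 total_interest=$5.12
After 6 (withdraw($100)): balance=$0.00 total_interest=$5.12
After 7 (withdraw($300)): balance=$0.00 total_interest=$5.12

Answer: 0.00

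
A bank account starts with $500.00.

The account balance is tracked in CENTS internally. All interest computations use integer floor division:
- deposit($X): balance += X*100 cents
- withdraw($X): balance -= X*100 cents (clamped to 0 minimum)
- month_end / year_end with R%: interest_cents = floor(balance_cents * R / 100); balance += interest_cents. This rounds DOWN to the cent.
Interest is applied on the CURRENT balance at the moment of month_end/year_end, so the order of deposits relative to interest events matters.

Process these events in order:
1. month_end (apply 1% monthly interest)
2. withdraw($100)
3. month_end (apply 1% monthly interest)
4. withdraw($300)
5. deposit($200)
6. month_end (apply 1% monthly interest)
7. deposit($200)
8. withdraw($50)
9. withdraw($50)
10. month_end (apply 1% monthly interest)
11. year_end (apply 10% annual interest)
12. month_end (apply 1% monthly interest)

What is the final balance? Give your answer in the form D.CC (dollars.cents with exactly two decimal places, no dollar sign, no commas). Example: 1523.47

After 1 (month_end (apply 1% monthly interest)): balance=$505.00 total_interest=$5.00
After 2 (withdraw($100)): balance=$405.00 total_interest=$5.00
After 3 (month_end (apply 1% monthly interest)): balance=$409.05 total_interest=$9.05
After 4 (withdraw($300)): balance=$109.05 total_interest=$9.05
After 5 (deposit($200)): balance=$309.05 total_interest=$9.05
After 6 (month_end (apply 1% monthly interest)): balance=$312.14 total_interest=$12.14
After 7 (deposit($200)): balance=$512.14 total_interest=$12.14
After 8 (withdraw($50)): balance=$462.14 total_interest=$12.14
After 9 (withdraw($50)): balance=$412.14 total_interest=$12.14
After 10 (month_end (apply 1% monthly interest)): balance=$416.26 total_interest=$16.26
After 11 (year_end (apply 10% annual interest)): balance=$457.88 total_interest=$57.88
After 12 (month_end (apply 1% monthly interest)): balance=$462.45 total_interest=$62.45

Answer: 462.45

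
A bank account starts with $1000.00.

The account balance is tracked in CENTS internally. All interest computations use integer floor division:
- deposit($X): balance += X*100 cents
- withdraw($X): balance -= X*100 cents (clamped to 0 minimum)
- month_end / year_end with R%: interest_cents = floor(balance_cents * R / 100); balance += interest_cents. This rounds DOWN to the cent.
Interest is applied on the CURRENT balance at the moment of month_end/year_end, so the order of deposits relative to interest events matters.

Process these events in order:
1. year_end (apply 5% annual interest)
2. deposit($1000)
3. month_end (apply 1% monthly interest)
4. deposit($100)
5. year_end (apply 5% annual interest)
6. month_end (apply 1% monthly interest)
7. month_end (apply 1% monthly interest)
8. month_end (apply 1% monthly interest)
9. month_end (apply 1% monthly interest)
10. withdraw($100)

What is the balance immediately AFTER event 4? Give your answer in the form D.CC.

After 1 (year_end (apply 5% annual interest)): balance=$1050.00 total_interest=$50.00
After 2 (deposit($1000)): balance=$2050.00 total_interest=$50.00
After 3 (month_end (apply 1% monthly interest)): balance=$2070.50 total_interest=$70.50
After 4 (deposit($100)): balance=$2170.50 total_interest=$70.50

Answer: 2170.50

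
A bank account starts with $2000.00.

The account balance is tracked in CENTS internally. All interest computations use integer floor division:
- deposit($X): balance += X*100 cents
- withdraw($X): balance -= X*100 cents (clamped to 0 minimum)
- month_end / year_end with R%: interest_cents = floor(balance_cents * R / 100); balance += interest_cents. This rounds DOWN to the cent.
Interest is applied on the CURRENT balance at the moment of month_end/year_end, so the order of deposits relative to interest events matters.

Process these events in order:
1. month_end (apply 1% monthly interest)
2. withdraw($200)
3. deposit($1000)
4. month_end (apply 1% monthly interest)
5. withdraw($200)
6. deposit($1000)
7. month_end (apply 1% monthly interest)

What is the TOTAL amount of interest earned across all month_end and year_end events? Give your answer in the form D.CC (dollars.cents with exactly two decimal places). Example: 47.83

After 1 (month_end (apply 1% monthly interest)): balance=$2020.00 total_interest=$20.00
After 2 (withdraw($200)): balance=$1820.00 total_interest=$20.00
After 3 (deposit($1000)): balance=$2820.00 total_interest=$20.00
After 4 (month_end (apply 1% monthly interest)): balance=$2848.20 total_interest=$48.20
After 5 (withdraw($200)): balance=$2648.20 total_interest=$48.20
After 6 (deposit($1000)): balance=$3648.20 total_interest=$48.20
After 7 (month_end (apply 1% monthly interest)): balance=$3684.68 total_interest=$84.68

Answer: 84.68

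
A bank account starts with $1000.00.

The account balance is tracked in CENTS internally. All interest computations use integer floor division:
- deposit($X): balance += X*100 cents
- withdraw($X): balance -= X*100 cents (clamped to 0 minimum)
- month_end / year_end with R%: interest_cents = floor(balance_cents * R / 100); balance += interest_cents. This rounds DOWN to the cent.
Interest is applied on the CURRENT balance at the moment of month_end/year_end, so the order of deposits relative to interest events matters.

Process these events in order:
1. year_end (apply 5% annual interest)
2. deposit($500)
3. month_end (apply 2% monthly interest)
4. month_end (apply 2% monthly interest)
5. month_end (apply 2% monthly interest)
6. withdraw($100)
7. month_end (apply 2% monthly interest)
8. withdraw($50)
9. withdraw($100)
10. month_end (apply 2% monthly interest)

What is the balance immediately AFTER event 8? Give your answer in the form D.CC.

Answer: 1525.76

Derivation:
After 1 (year_end (apply 5% annual interest)): balance=$1050.00 total_interest=$50.00
After 2 (deposit($500)): balance=$1550.00 total_interest=$50.00
After 3 (month_end (apply 2% monthly interest)): balance=$1581.00 total_interest=$81.00
After 4 (month_end (apply 2% monthly interest)): balance=$1612.62 total_interest=$112.62
After 5 (month_end (apply 2% monthly interest)): balance=$1644.87 total_interest=$144.87
After 6 (withdraw($100)): balance=$1544.87 total_interest=$144.87
After 7 (month_end (apply 2% monthly interest)): balance=$1575.76 total_interest=$175.76
After 8 (withdraw($50)): balance=$1525.76 total_interest=$175.76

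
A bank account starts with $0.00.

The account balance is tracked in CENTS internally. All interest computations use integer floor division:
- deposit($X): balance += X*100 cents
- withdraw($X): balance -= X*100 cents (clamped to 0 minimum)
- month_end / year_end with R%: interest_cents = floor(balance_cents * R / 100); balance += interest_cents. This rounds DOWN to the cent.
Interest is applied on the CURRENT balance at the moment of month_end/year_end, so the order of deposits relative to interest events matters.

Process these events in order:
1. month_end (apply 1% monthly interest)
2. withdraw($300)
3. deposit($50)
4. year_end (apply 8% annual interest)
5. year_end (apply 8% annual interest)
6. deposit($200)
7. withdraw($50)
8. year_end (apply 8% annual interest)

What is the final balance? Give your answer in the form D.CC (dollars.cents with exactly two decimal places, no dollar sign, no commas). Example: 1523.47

Answer: 224.98

Derivation:
After 1 (month_end (apply 1% monthly interest)): balance=$0.00 total_interest=$0.00
After 2 (withdraw($300)): balance=$0.00 total_interest=$0.00
After 3 (deposit($50)): balance=$50.00 total_interest=$0.00
After 4 (year_end (apply 8% annual interest)): balance=$54.00 total_interest=$4.00
After 5 (year_end (apply 8% annual interest)): balance=$58.32 total_interest=$8.32
After 6 (deposit($200)): balance=$258.32 total_interest=$8.32
After 7 (withdraw($50)): balance=$208.32 total_interest=$8.32
After 8 (year_end (apply 8% annual interest)): balance=$224.98 total_interest=$24.98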